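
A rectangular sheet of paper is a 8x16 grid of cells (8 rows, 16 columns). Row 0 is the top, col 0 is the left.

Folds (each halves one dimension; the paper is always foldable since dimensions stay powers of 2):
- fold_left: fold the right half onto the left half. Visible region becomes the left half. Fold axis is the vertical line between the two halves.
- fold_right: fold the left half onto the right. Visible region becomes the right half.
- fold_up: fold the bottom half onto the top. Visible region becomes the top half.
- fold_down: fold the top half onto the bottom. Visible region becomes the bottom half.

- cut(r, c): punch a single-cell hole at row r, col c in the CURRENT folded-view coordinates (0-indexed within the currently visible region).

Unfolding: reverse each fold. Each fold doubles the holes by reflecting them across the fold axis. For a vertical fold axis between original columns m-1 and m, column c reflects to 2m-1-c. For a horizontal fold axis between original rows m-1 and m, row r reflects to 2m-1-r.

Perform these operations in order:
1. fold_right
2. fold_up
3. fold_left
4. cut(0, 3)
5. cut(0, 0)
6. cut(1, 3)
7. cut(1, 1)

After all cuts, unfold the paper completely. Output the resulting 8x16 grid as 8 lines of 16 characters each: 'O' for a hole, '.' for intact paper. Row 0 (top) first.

Op 1 fold_right: fold axis v@8; visible region now rows[0,8) x cols[8,16) = 8x8
Op 2 fold_up: fold axis h@4; visible region now rows[0,4) x cols[8,16) = 4x8
Op 3 fold_left: fold axis v@12; visible region now rows[0,4) x cols[8,12) = 4x4
Op 4 cut(0, 3): punch at orig (0,11); cuts so far [(0, 11)]; region rows[0,4) x cols[8,12) = 4x4
Op 5 cut(0, 0): punch at orig (0,8); cuts so far [(0, 8), (0, 11)]; region rows[0,4) x cols[8,12) = 4x4
Op 6 cut(1, 3): punch at orig (1,11); cuts so far [(0, 8), (0, 11), (1, 11)]; region rows[0,4) x cols[8,12) = 4x4
Op 7 cut(1, 1): punch at orig (1,9); cuts so far [(0, 8), (0, 11), (1, 9), (1, 11)]; region rows[0,4) x cols[8,12) = 4x4
Unfold 1 (reflect across v@12): 8 holes -> [(0, 8), (0, 11), (0, 12), (0, 15), (1, 9), (1, 11), (1, 12), (1, 14)]
Unfold 2 (reflect across h@4): 16 holes -> [(0, 8), (0, 11), (0, 12), (0, 15), (1, 9), (1, 11), (1, 12), (1, 14), (6, 9), (6, 11), (6, 12), (6, 14), (7, 8), (7, 11), (7, 12), (7, 15)]
Unfold 3 (reflect across v@8): 32 holes -> [(0, 0), (0, 3), (0, 4), (0, 7), (0, 8), (0, 11), (0, 12), (0, 15), (1, 1), (1, 3), (1, 4), (1, 6), (1, 9), (1, 11), (1, 12), (1, 14), (6, 1), (6, 3), (6, 4), (6, 6), (6, 9), (6, 11), (6, 12), (6, 14), (7, 0), (7, 3), (7, 4), (7, 7), (7, 8), (7, 11), (7, 12), (7, 15)]

Answer: O..OO..OO..OO..O
.O.OO.O..O.OO.O.
................
................
................
................
.O.OO.O..O.OO.O.
O..OO..OO..OO..O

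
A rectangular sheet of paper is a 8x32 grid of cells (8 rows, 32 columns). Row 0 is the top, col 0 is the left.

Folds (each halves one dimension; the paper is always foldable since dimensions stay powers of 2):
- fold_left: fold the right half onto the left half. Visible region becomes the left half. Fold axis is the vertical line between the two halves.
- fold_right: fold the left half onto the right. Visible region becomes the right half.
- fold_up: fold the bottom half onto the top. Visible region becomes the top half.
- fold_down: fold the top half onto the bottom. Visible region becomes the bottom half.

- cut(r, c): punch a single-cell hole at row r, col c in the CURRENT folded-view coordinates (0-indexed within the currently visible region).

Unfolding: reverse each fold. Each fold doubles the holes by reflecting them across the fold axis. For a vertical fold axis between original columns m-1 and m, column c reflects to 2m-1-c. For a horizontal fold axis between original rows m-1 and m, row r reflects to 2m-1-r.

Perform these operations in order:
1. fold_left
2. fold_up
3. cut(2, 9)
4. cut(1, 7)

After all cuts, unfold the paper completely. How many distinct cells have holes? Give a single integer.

Op 1 fold_left: fold axis v@16; visible region now rows[0,8) x cols[0,16) = 8x16
Op 2 fold_up: fold axis h@4; visible region now rows[0,4) x cols[0,16) = 4x16
Op 3 cut(2, 9): punch at orig (2,9); cuts so far [(2, 9)]; region rows[0,4) x cols[0,16) = 4x16
Op 4 cut(1, 7): punch at orig (1,7); cuts so far [(1, 7), (2, 9)]; region rows[0,4) x cols[0,16) = 4x16
Unfold 1 (reflect across h@4): 4 holes -> [(1, 7), (2, 9), (5, 9), (6, 7)]
Unfold 2 (reflect across v@16): 8 holes -> [(1, 7), (1, 24), (2, 9), (2, 22), (5, 9), (5, 22), (6, 7), (6, 24)]

Answer: 8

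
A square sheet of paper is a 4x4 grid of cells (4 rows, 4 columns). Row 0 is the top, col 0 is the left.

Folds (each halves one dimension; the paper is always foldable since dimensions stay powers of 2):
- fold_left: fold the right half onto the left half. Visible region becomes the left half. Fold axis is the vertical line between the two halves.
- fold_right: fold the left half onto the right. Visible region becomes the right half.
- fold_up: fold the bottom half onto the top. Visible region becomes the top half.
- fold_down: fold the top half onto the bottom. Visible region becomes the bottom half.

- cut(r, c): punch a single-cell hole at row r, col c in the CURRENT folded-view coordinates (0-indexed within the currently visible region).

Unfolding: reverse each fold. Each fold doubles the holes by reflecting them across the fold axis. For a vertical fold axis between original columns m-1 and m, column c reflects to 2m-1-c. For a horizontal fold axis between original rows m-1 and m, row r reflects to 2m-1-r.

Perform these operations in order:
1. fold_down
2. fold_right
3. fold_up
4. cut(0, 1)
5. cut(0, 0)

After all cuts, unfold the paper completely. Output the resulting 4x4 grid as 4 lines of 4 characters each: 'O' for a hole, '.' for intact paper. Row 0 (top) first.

Op 1 fold_down: fold axis h@2; visible region now rows[2,4) x cols[0,4) = 2x4
Op 2 fold_right: fold axis v@2; visible region now rows[2,4) x cols[2,4) = 2x2
Op 3 fold_up: fold axis h@3; visible region now rows[2,3) x cols[2,4) = 1x2
Op 4 cut(0, 1): punch at orig (2,3); cuts so far [(2, 3)]; region rows[2,3) x cols[2,4) = 1x2
Op 5 cut(0, 0): punch at orig (2,2); cuts so far [(2, 2), (2, 3)]; region rows[2,3) x cols[2,4) = 1x2
Unfold 1 (reflect across h@3): 4 holes -> [(2, 2), (2, 3), (3, 2), (3, 3)]
Unfold 2 (reflect across v@2): 8 holes -> [(2, 0), (2, 1), (2, 2), (2, 3), (3, 0), (3, 1), (3, 2), (3, 3)]
Unfold 3 (reflect across h@2): 16 holes -> [(0, 0), (0, 1), (0, 2), (0, 3), (1, 0), (1, 1), (1, 2), (1, 3), (2, 0), (2, 1), (2, 2), (2, 3), (3, 0), (3, 1), (3, 2), (3, 3)]

Answer: OOOO
OOOO
OOOO
OOOO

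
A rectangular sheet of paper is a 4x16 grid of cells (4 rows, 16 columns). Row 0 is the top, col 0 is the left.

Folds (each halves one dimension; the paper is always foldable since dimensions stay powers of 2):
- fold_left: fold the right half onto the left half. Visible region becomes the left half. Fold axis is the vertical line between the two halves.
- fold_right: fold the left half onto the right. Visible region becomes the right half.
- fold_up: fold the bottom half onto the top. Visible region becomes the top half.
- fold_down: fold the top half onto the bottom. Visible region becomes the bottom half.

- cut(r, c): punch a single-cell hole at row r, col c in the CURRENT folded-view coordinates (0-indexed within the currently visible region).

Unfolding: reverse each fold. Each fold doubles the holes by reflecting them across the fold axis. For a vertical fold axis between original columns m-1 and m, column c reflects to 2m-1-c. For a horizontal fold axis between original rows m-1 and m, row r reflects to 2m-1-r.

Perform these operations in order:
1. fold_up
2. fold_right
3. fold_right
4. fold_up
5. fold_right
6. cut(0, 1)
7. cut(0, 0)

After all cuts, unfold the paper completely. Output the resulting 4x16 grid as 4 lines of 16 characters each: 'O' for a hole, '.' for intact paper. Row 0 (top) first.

Answer: OOOOOOOOOOOOOOOO
OOOOOOOOOOOOOOOO
OOOOOOOOOOOOOOOO
OOOOOOOOOOOOOOOO

Derivation:
Op 1 fold_up: fold axis h@2; visible region now rows[0,2) x cols[0,16) = 2x16
Op 2 fold_right: fold axis v@8; visible region now rows[0,2) x cols[8,16) = 2x8
Op 3 fold_right: fold axis v@12; visible region now rows[0,2) x cols[12,16) = 2x4
Op 4 fold_up: fold axis h@1; visible region now rows[0,1) x cols[12,16) = 1x4
Op 5 fold_right: fold axis v@14; visible region now rows[0,1) x cols[14,16) = 1x2
Op 6 cut(0, 1): punch at orig (0,15); cuts so far [(0, 15)]; region rows[0,1) x cols[14,16) = 1x2
Op 7 cut(0, 0): punch at orig (0,14); cuts so far [(0, 14), (0, 15)]; region rows[0,1) x cols[14,16) = 1x2
Unfold 1 (reflect across v@14): 4 holes -> [(0, 12), (0, 13), (0, 14), (0, 15)]
Unfold 2 (reflect across h@1): 8 holes -> [(0, 12), (0, 13), (0, 14), (0, 15), (1, 12), (1, 13), (1, 14), (1, 15)]
Unfold 3 (reflect across v@12): 16 holes -> [(0, 8), (0, 9), (0, 10), (0, 11), (0, 12), (0, 13), (0, 14), (0, 15), (1, 8), (1, 9), (1, 10), (1, 11), (1, 12), (1, 13), (1, 14), (1, 15)]
Unfold 4 (reflect across v@8): 32 holes -> [(0, 0), (0, 1), (0, 2), (0, 3), (0, 4), (0, 5), (0, 6), (0, 7), (0, 8), (0, 9), (0, 10), (0, 11), (0, 12), (0, 13), (0, 14), (0, 15), (1, 0), (1, 1), (1, 2), (1, 3), (1, 4), (1, 5), (1, 6), (1, 7), (1, 8), (1, 9), (1, 10), (1, 11), (1, 12), (1, 13), (1, 14), (1, 15)]
Unfold 5 (reflect across h@2): 64 holes -> [(0, 0), (0, 1), (0, 2), (0, 3), (0, 4), (0, 5), (0, 6), (0, 7), (0, 8), (0, 9), (0, 10), (0, 11), (0, 12), (0, 13), (0, 14), (0, 15), (1, 0), (1, 1), (1, 2), (1, 3), (1, 4), (1, 5), (1, 6), (1, 7), (1, 8), (1, 9), (1, 10), (1, 11), (1, 12), (1, 13), (1, 14), (1, 15), (2, 0), (2, 1), (2, 2), (2, 3), (2, 4), (2, 5), (2, 6), (2, 7), (2, 8), (2, 9), (2, 10), (2, 11), (2, 12), (2, 13), (2, 14), (2, 15), (3, 0), (3, 1), (3, 2), (3, 3), (3, 4), (3, 5), (3, 6), (3, 7), (3, 8), (3, 9), (3, 10), (3, 11), (3, 12), (3, 13), (3, 14), (3, 15)]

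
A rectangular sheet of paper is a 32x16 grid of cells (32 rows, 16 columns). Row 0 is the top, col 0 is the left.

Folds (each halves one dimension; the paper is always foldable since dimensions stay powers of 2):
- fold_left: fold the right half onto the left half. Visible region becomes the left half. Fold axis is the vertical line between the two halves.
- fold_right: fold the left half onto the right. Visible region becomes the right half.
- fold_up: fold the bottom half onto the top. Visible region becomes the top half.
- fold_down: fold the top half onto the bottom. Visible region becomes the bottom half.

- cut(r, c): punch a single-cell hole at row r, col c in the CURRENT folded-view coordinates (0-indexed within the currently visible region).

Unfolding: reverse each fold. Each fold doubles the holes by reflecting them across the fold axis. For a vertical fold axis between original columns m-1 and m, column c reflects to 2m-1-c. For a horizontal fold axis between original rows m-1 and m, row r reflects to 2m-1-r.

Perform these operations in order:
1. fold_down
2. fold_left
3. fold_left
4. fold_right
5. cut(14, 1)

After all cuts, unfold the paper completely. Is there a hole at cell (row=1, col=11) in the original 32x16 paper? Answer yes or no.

Op 1 fold_down: fold axis h@16; visible region now rows[16,32) x cols[0,16) = 16x16
Op 2 fold_left: fold axis v@8; visible region now rows[16,32) x cols[0,8) = 16x8
Op 3 fold_left: fold axis v@4; visible region now rows[16,32) x cols[0,4) = 16x4
Op 4 fold_right: fold axis v@2; visible region now rows[16,32) x cols[2,4) = 16x2
Op 5 cut(14, 1): punch at orig (30,3); cuts so far [(30, 3)]; region rows[16,32) x cols[2,4) = 16x2
Unfold 1 (reflect across v@2): 2 holes -> [(30, 0), (30, 3)]
Unfold 2 (reflect across v@4): 4 holes -> [(30, 0), (30, 3), (30, 4), (30, 7)]
Unfold 3 (reflect across v@8): 8 holes -> [(30, 0), (30, 3), (30, 4), (30, 7), (30, 8), (30, 11), (30, 12), (30, 15)]
Unfold 4 (reflect across h@16): 16 holes -> [(1, 0), (1, 3), (1, 4), (1, 7), (1, 8), (1, 11), (1, 12), (1, 15), (30, 0), (30, 3), (30, 4), (30, 7), (30, 8), (30, 11), (30, 12), (30, 15)]
Holes: [(1, 0), (1, 3), (1, 4), (1, 7), (1, 8), (1, 11), (1, 12), (1, 15), (30, 0), (30, 3), (30, 4), (30, 7), (30, 8), (30, 11), (30, 12), (30, 15)]

Answer: yes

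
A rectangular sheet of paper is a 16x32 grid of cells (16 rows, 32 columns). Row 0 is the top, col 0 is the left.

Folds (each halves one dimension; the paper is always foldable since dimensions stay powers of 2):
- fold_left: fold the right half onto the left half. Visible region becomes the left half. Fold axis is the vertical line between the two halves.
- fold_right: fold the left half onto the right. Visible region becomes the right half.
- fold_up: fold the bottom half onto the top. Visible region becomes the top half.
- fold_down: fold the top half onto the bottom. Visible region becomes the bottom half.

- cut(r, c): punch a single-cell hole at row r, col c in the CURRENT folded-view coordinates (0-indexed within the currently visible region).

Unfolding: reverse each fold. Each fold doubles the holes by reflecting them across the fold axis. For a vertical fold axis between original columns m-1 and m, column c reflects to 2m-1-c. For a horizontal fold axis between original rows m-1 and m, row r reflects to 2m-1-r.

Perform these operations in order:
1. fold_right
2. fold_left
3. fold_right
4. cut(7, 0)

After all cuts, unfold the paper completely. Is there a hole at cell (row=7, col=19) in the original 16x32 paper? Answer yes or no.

Answer: yes

Derivation:
Op 1 fold_right: fold axis v@16; visible region now rows[0,16) x cols[16,32) = 16x16
Op 2 fold_left: fold axis v@24; visible region now rows[0,16) x cols[16,24) = 16x8
Op 3 fold_right: fold axis v@20; visible region now rows[0,16) x cols[20,24) = 16x4
Op 4 cut(7, 0): punch at orig (7,20); cuts so far [(7, 20)]; region rows[0,16) x cols[20,24) = 16x4
Unfold 1 (reflect across v@20): 2 holes -> [(7, 19), (7, 20)]
Unfold 2 (reflect across v@24): 4 holes -> [(7, 19), (7, 20), (7, 27), (7, 28)]
Unfold 3 (reflect across v@16): 8 holes -> [(7, 3), (7, 4), (7, 11), (7, 12), (7, 19), (7, 20), (7, 27), (7, 28)]
Holes: [(7, 3), (7, 4), (7, 11), (7, 12), (7, 19), (7, 20), (7, 27), (7, 28)]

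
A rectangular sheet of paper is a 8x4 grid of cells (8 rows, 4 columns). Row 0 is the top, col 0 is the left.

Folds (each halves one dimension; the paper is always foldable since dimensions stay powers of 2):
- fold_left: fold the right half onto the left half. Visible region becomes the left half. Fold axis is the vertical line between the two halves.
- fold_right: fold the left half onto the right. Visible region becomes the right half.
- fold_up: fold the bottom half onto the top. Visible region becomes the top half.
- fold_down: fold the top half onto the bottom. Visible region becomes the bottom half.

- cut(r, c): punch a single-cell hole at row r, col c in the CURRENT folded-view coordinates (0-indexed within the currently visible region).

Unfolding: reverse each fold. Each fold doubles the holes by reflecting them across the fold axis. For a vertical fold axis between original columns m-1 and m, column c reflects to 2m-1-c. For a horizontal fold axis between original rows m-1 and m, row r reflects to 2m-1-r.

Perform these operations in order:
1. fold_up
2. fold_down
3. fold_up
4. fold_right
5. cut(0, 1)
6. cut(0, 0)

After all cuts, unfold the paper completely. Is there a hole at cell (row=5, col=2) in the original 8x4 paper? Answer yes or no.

Op 1 fold_up: fold axis h@4; visible region now rows[0,4) x cols[0,4) = 4x4
Op 2 fold_down: fold axis h@2; visible region now rows[2,4) x cols[0,4) = 2x4
Op 3 fold_up: fold axis h@3; visible region now rows[2,3) x cols[0,4) = 1x4
Op 4 fold_right: fold axis v@2; visible region now rows[2,3) x cols[2,4) = 1x2
Op 5 cut(0, 1): punch at orig (2,3); cuts so far [(2, 3)]; region rows[2,3) x cols[2,4) = 1x2
Op 6 cut(0, 0): punch at orig (2,2); cuts so far [(2, 2), (2, 3)]; region rows[2,3) x cols[2,4) = 1x2
Unfold 1 (reflect across v@2): 4 holes -> [(2, 0), (2, 1), (2, 2), (2, 3)]
Unfold 2 (reflect across h@3): 8 holes -> [(2, 0), (2, 1), (2, 2), (2, 3), (3, 0), (3, 1), (3, 2), (3, 3)]
Unfold 3 (reflect across h@2): 16 holes -> [(0, 0), (0, 1), (0, 2), (0, 3), (1, 0), (1, 1), (1, 2), (1, 3), (2, 0), (2, 1), (2, 2), (2, 3), (3, 0), (3, 1), (3, 2), (3, 3)]
Unfold 4 (reflect across h@4): 32 holes -> [(0, 0), (0, 1), (0, 2), (0, 3), (1, 0), (1, 1), (1, 2), (1, 3), (2, 0), (2, 1), (2, 2), (2, 3), (3, 0), (3, 1), (3, 2), (3, 3), (4, 0), (4, 1), (4, 2), (4, 3), (5, 0), (5, 1), (5, 2), (5, 3), (6, 0), (6, 1), (6, 2), (6, 3), (7, 0), (7, 1), (7, 2), (7, 3)]
Holes: [(0, 0), (0, 1), (0, 2), (0, 3), (1, 0), (1, 1), (1, 2), (1, 3), (2, 0), (2, 1), (2, 2), (2, 3), (3, 0), (3, 1), (3, 2), (3, 3), (4, 0), (4, 1), (4, 2), (4, 3), (5, 0), (5, 1), (5, 2), (5, 3), (6, 0), (6, 1), (6, 2), (6, 3), (7, 0), (7, 1), (7, 2), (7, 3)]

Answer: yes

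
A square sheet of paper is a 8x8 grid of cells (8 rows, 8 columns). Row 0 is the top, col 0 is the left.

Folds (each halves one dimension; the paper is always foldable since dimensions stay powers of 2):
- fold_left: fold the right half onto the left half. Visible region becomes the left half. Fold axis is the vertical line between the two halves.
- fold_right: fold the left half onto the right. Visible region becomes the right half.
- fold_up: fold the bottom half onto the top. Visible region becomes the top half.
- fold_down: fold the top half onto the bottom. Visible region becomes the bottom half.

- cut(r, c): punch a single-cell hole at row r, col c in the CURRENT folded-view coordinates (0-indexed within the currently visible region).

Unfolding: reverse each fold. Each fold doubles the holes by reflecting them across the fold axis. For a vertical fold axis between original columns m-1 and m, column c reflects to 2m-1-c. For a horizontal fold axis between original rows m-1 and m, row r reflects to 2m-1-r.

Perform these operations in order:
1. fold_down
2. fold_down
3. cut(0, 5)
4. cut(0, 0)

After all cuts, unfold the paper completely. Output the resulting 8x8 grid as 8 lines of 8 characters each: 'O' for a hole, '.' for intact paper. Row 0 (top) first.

Op 1 fold_down: fold axis h@4; visible region now rows[4,8) x cols[0,8) = 4x8
Op 2 fold_down: fold axis h@6; visible region now rows[6,8) x cols[0,8) = 2x8
Op 3 cut(0, 5): punch at orig (6,5); cuts so far [(6, 5)]; region rows[6,8) x cols[0,8) = 2x8
Op 4 cut(0, 0): punch at orig (6,0); cuts so far [(6, 0), (6, 5)]; region rows[6,8) x cols[0,8) = 2x8
Unfold 1 (reflect across h@6): 4 holes -> [(5, 0), (5, 5), (6, 0), (6, 5)]
Unfold 2 (reflect across h@4): 8 holes -> [(1, 0), (1, 5), (2, 0), (2, 5), (5, 0), (5, 5), (6, 0), (6, 5)]

Answer: ........
O....O..
O....O..
........
........
O....O..
O....O..
........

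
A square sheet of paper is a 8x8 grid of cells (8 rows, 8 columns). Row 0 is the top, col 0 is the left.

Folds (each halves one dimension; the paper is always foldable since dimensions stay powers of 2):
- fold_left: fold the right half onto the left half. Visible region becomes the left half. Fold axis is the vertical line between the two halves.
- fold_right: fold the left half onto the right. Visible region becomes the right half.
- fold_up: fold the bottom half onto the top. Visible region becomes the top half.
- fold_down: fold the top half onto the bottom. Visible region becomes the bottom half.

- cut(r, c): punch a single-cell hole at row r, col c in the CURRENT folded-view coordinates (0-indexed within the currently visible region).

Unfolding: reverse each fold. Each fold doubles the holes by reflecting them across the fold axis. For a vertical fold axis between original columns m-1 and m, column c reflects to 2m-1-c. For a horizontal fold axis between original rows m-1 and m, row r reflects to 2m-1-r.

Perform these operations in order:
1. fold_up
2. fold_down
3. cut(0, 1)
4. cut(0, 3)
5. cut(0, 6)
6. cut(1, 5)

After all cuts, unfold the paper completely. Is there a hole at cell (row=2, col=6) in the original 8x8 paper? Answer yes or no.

Op 1 fold_up: fold axis h@4; visible region now rows[0,4) x cols[0,8) = 4x8
Op 2 fold_down: fold axis h@2; visible region now rows[2,4) x cols[0,8) = 2x8
Op 3 cut(0, 1): punch at orig (2,1); cuts so far [(2, 1)]; region rows[2,4) x cols[0,8) = 2x8
Op 4 cut(0, 3): punch at orig (2,3); cuts so far [(2, 1), (2, 3)]; region rows[2,4) x cols[0,8) = 2x8
Op 5 cut(0, 6): punch at orig (2,6); cuts so far [(2, 1), (2, 3), (2, 6)]; region rows[2,4) x cols[0,8) = 2x8
Op 6 cut(1, 5): punch at orig (3,5); cuts so far [(2, 1), (2, 3), (2, 6), (3, 5)]; region rows[2,4) x cols[0,8) = 2x8
Unfold 1 (reflect across h@2): 8 holes -> [(0, 5), (1, 1), (1, 3), (1, 6), (2, 1), (2, 3), (2, 6), (3, 5)]
Unfold 2 (reflect across h@4): 16 holes -> [(0, 5), (1, 1), (1, 3), (1, 6), (2, 1), (2, 3), (2, 6), (3, 5), (4, 5), (5, 1), (5, 3), (5, 6), (6, 1), (6, 3), (6, 6), (7, 5)]
Holes: [(0, 5), (1, 1), (1, 3), (1, 6), (2, 1), (2, 3), (2, 6), (3, 5), (4, 5), (5, 1), (5, 3), (5, 6), (6, 1), (6, 3), (6, 6), (7, 5)]

Answer: yes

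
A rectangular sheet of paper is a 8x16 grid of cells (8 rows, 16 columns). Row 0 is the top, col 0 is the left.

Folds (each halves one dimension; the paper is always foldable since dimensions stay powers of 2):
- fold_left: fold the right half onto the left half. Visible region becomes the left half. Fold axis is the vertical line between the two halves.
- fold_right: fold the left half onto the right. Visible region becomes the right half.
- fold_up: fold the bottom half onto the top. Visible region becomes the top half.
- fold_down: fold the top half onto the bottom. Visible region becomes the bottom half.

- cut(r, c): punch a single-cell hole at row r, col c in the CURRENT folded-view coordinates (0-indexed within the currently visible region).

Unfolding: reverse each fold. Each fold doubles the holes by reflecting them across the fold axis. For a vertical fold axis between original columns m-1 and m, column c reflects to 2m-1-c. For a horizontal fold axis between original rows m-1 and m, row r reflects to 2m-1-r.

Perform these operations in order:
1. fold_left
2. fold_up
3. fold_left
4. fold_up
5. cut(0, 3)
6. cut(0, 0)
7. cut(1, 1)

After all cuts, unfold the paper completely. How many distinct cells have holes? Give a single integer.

Op 1 fold_left: fold axis v@8; visible region now rows[0,8) x cols[0,8) = 8x8
Op 2 fold_up: fold axis h@4; visible region now rows[0,4) x cols[0,8) = 4x8
Op 3 fold_left: fold axis v@4; visible region now rows[0,4) x cols[0,4) = 4x4
Op 4 fold_up: fold axis h@2; visible region now rows[0,2) x cols[0,4) = 2x4
Op 5 cut(0, 3): punch at orig (0,3); cuts so far [(0, 3)]; region rows[0,2) x cols[0,4) = 2x4
Op 6 cut(0, 0): punch at orig (0,0); cuts so far [(0, 0), (0, 3)]; region rows[0,2) x cols[0,4) = 2x4
Op 7 cut(1, 1): punch at orig (1,1); cuts so far [(0, 0), (0, 3), (1, 1)]; region rows[0,2) x cols[0,4) = 2x4
Unfold 1 (reflect across h@2): 6 holes -> [(0, 0), (0, 3), (1, 1), (2, 1), (3, 0), (3, 3)]
Unfold 2 (reflect across v@4): 12 holes -> [(0, 0), (0, 3), (0, 4), (0, 7), (1, 1), (1, 6), (2, 1), (2, 6), (3, 0), (3, 3), (3, 4), (3, 7)]
Unfold 3 (reflect across h@4): 24 holes -> [(0, 0), (0, 3), (0, 4), (0, 7), (1, 1), (1, 6), (2, 1), (2, 6), (3, 0), (3, 3), (3, 4), (3, 7), (4, 0), (4, 3), (4, 4), (4, 7), (5, 1), (5, 6), (6, 1), (6, 6), (7, 0), (7, 3), (7, 4), (7, 7)]
Unfold 4 (reflect across v@8): 48 holes -> [(0, 0), (0, 3), (0, 4), (0, 7), (0, 8), (0, 11), (0, 12), (0, 15), (1, 1), (1, 6), (1, 9), (1, 14), (2, 1), (2, 6), (2, 9), (2, 14), (3, 0), (3, 3), (3, 4), (3, 7), (3, 8), (3, 11), (3, 12), (3, 15), (4, 0), (4, 3), (4, 4), (4, 7), (4, 8), (4, 11), (4, 12), (4, 15), (5, 1), (5, 6), (5, 9), (5, 14), (6, 1), (6, 6), (6, 9), (6, 14), (7, 0), (7, 3), (7, 4), (7, 7), (7, 8), (7, 11), (7, 12), (7, 15)]

Answer: 48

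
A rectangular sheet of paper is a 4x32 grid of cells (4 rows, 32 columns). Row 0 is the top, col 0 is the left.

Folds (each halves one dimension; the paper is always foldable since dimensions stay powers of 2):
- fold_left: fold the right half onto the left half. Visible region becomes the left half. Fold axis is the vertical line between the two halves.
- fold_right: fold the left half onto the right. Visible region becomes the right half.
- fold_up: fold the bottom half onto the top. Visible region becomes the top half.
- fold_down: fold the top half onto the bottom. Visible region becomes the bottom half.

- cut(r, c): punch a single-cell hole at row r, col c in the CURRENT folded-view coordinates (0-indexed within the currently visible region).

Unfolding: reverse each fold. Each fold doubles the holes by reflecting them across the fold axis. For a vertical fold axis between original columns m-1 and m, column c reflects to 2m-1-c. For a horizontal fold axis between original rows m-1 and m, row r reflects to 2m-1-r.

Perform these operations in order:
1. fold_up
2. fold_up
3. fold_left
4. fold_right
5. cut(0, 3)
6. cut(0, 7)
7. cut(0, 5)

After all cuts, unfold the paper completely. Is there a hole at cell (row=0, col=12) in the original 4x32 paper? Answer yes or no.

Answer: no

Derivation:
Op 1 fold_up: fold axis h@2; visible region now rows[0,2) x cols[0,32) = 2x32
Op 2 fold_up: fold axis h@1; visible region now rows[0,1) x cols[0,32) = 1x32
Op 3 fold_left: fold axis v@16; visible region now rows[0,1) x cols[0,16) = 1x16
Op 4 fold_right: fold axis v@8; visible region now rows[0,1) x cols[8,16) = 1x8
Op 5 cut(0, 3): punch at orig (0,11); cuts so far [(0, 11)]; region rows[0,1) x cols[8,16) = 1x8
Op 6 cut(0, 7): punch at orig (0,15); cuts so far [(0, 11), (0, 15)]; region rows[0,1) x cols[8,16) = 1x8
Op 7 cut(0, 5): punch at orig (0,13); cuts so far [(0, 11), (0, 13), (0, 15)]; region rows[0,1) x cols[8,16) = 1x8
Unfold 1 (reflect across v@8): 6 holes -> [(0, 0), (0, 2), (0, 4), (0, 11), (0, 13), (0, 15)]
Unfold 2 (reflect across v@16): 12 holes -> [(0, 0), (0, 2), (0, 4), (0, 11), (0, 13), (0, 15), (0, 16), (0, 18), (0, 20), (0, 27), (0, 29), (0, 31)]
Unfold 3 (reflect across h@1): 24 holes -> [(0, 0), (0, 2), (0, 4), (0, 11), (0, 13), (0, 15), (0, 16), (0, 18), (0, 20), (0, 27), (0, 29), (0, 31), (1, 0), (1, 2), (1, 4), (1, 11), (1, 13), (1, 15), (1, 16), (1, 18), (1, 20), (1, 27), (1, 29), (1, 31)]
Unfold 4 (reflect across h@2): 48 holes -> [(0, 0), (0, 2), (0, 4), (0, 11), (0, 13), (0, 15), (0, 16), (0, 18), (0, 20), (0, 27), (0, 29), (0, 31), (1, 0), (1, 2), (1, 4), (1, 11), (1, 13), (1, 15), (1, 16), (1, 18), (1, 20), (1, 27), (1, 29), (1, 31), (2, 0), (2, 2), (2, 4), (2, 11), (2, 13), (2, 15), (2, 16), (2, 18), (2, 20), (2, 27), (2, 29), (2, 31), (3, 0), (3, 2), (3, 4), (3, 11), (3, 13), (3, 15), (3, 16), (3, 18), (3, 20), (3, 27), (3, 29), (3, 31)]
Holes: [(0, 0), (0, 2), (0, 4), (0, 11), (0, 13), (0, 15), (0, 16), (0, 18), (0, 20), (0, 27), (0, 29), (0, 31), (1, 0), (1, 2), (1, 4), (1, 11), (1, 13), (1, 15), (1, 16), (1, 18), (1, 20), (1, 27), (1, 29), (1, 31), (2, 0), (2, 2), (2, 4), (2, 11), (2, 13), (2, 15), (2, 16), (2, 18), (2, 20), (2, 27), (2, 29), (2, 31), (3, 0), (3, 2), (3, 4), (3, 11), (3, 13), (3, 15), (3, 16), (3, 18), (3, 20), (3, 27), (3, 29), (3, 31)]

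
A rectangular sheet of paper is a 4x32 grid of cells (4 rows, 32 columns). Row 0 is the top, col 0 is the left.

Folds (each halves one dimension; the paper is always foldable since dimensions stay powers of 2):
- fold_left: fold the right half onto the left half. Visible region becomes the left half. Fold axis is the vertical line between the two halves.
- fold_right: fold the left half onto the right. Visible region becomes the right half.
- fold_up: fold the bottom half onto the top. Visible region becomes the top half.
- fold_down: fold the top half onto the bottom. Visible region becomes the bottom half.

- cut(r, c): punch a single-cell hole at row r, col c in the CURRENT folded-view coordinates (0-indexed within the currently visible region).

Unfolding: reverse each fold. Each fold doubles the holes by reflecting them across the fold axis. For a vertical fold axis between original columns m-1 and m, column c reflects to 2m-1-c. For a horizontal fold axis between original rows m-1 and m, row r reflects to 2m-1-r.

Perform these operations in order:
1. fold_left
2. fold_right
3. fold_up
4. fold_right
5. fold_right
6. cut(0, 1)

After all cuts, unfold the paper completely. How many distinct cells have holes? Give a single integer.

Answer: 32

Derivation:
Op 1 fold_left: fold axis v@16; visible region now rows[0,4) x cols[0,16) = 4x16
Op 2 fold_right: fold axis v@8; visible region now rows[0,4) x cols[8,16) = 4x8
Op 3 fold_up: fold axis h@2; visible region now rows[0,2) x cols[8,16) = 2x8
Op 4 fold_right: fold axis v@12; visible region now rows[0,2) x cols[12,16) = 2x4
Op 5 fold_right: fold axis v@14; visible region now rows[0,2) x cols[14,16) = 2x2
Op 6 cut(0, 1): punch at orig (0,15); cuts so far [(0, 15)]; region rows[0,2) x cols[14,16) = 2x2
Unfold 1 (reflect across v@14): 2 holes -> [(0, 12), (0, 15)]
Unfold 2 (reflect across v@12): 4 holes -> [(0, 8), (0, 11), (0, 12), (0, 15)]
Unfold 3 (reflect across h@2): 8 holes -> [(0, 8), (0, 11), (0, 12), (0, 15), (3, 8), (3, 11), (3, 12), (3, 15)]
Unfold 4 (reflect across v@8): 16 holes -> [(0, 0), (0, 3), (0, 4), (0, 7), (0, 8), (0, 11), (0, 12), (0, 15), (3, 0), (3, 3), (3, 4), (3, 7), (3, 8), (3, 11), (3, 12), (3, 15)]
Unfold 5 (reflect across v@16): 32 holes -> [(0, 0), (0, 3), (0, 4), (0, 7), (0, 8), (0, 11), (0, 12), (0, 15), (0, 16), (0, 19), (0, 20), (0, 23), (0, 24), (0, 27), (0, 28), (0, 31), (3, 0), (3, 3), (3, 4), (3, 7), (3, 8), (3, 11), (3, 12), (3, 15), (3, 16), (3, 19), (3, 20), (3, 23), (3, 24), (3, 27), (3, 28), (3, 31)]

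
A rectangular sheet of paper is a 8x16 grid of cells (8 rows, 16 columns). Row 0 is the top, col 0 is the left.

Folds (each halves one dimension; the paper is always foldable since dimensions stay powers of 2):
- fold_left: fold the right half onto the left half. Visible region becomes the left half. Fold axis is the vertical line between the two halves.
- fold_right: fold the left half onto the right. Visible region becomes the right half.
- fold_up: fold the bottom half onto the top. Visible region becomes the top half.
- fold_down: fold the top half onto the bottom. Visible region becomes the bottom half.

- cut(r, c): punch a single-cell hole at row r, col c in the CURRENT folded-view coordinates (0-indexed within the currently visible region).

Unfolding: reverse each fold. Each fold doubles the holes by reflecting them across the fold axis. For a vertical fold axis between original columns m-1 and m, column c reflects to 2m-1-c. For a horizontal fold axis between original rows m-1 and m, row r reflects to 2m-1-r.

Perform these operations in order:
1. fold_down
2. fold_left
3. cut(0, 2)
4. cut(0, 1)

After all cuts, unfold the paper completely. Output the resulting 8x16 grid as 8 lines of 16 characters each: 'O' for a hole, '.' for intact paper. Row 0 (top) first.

Answer: ................
................
................
.OO..........OO.
.OO..........OO.
................
................
................

Derivation:
Op 1 fold_down: fold axis h@4; visible region now rows[4,8) x cols[0,16) = 4x16
Op 2 fold_left: fold axis v@8; visible region now rows[4,8) x cols[0,8) = 4x8
Op 3 cut(0, 2): punch at orig (4,2); cuts so far [(4, 2)]; region rows[4,8) x cols[0,8) = 4x8
Op 4 cut(0, 1): punch at orig (4,1); cuts so far [(4, 1), (4, 2)]; region rows[4,8) x cols[0,8) = 4x8
Unfold 1 (reflect across v@8): 4 holes -> [(4, 1), (4, 2), (4, 13), (4, 14)]
Unfold 2 (reflect across h@4): 8 holes -> [(3, 1), (3, 2), (3, 13), (3, 14), (4, 1), (4, 2), (4, 13), (4, 14)]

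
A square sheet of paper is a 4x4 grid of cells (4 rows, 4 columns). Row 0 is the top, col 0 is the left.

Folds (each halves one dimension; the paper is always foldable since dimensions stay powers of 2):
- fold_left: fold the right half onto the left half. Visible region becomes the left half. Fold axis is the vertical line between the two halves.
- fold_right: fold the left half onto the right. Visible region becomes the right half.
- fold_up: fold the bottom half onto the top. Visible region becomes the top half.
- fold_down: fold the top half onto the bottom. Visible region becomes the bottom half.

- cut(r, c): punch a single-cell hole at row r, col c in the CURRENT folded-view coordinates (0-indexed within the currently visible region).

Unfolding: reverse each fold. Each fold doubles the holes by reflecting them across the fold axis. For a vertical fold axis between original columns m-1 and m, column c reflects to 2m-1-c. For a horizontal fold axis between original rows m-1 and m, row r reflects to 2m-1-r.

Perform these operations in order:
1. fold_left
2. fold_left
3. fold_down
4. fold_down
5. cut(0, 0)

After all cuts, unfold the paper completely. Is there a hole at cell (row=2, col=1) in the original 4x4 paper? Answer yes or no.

Op 1 fold_left: fold axis v@2; visible region now rows[0,4) x cols[0,2) = 4x2
Op 2 fold_left: fold axis v@1; visible region now rows[0,4) x cols[0,1) = 4x1
Op 3 fold_down: fold axis h@2; visible region now rows[2,4) x cols[0,1) = 2x1
Op 4 fold_down: fold axis h@3; visible region now rows[3,4) x cols[0,1) = 1x1
Op 5 cut(0, 0): punch at orig (3,0); cuts so far [(3, 0)]; region rows[3,4) x cols[0,1) = 1x1
Unfold 1 (reflect across h@3): 2 holes -> [(2, 0), (3, 0)]
Unfold 2 (reflect across h@2): 4 holes -> [(0, 0), (1, 0), (2, 0), (3, 0)]
Unfold 3 (reflect across v@1): 8 holes -> [(0, 0), (0, 1), (1, 0), (1, 1), (2, 0), (2, 1), (3, 0), (3, 1)]
Unfold 4 (reflect across v@2): 16 holes -> [(0, 0), (0, 1), (0, 2), (0, 3), (1, 0), (1, 1), (1, 2), (1, 3), (2, 0), (2, 1), (2, 2), (2, 3), (3, 0), (3, 1), (3, 2), (3, 3)]
Holes: [(0, 0), (0, 1), (0, 2), (0, 3), (1, 0), (1, 1), (1, 2), (1, 3), (2, 0), (2, 1), (2, 2), (2, 3), (3, 0), (3, 1), (3, 2), (3, 3)]

Answer: yes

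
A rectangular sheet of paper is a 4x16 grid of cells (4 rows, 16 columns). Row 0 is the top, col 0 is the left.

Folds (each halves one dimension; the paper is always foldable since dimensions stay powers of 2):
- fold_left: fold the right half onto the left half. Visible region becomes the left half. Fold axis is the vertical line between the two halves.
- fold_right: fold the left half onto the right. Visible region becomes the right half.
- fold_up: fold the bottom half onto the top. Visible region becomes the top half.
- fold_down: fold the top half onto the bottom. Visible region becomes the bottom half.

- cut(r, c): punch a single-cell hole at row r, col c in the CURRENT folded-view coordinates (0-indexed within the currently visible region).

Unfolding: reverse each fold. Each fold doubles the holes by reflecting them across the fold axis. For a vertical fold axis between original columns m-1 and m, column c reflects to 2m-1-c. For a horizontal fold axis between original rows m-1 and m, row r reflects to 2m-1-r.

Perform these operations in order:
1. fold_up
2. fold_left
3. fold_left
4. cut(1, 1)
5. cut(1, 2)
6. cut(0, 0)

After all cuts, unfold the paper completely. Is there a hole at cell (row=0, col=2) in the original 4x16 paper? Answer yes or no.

Answer: no

Derivation:
Op 1 fold_up: fold axis h@2; visible region now rows[0,2) x cols[0,16) = 2x16
Op 2 fold_left: fold axis v@8; visible region now rows[0,2) x cols[0,8) = 2x8
Op 3 fold_left: fold axis v@4; visible region now rows[0,2) x cols[0,4) = 2x4
Op 4 cut(1, 1): punch at orig (1,1); cuts so far [(1, 1)]; region rows[0,2) x cols[0,4) = 2x4
Op 5 cut(1, 2): punch at orig (1,2); cuts so far [(1, 1), (1, 2)]; region rows[0,2) x cols[0,4) = 2x4
Op 6 cut(0, 0): punch at orig (0,0); cuts so far [(0, 0), (1, 1), (1, 2)]; region rows[0,2) x cols[0,4) = 2x4
Unfold 1 (reflect across v@4): 6 holes -> [(0, 0), (0, 7), (1, 1), (1, 2), (1, 5), (1, 6)]
Unfold 2 (reflect across v@8): 12 holes -> [(0, 0), (0, 7), (0, 8), (0, 15), (1, 1), (1, 2), (1, 5), (1, 6), (1, 9), (1, 10), (1, 13), (1, 14)]
Unfold 3 (reflect across h@2): 24 holes -> [(0, 0), (0, 7), (0, 8), (0, 15), (1, 1), (1, 2), (1, 5), (1, 6), (1, 9), (1, 10), (1, 13), (1, 14), (2, 1), (2, 2), (2, 5), (2, 6), (2, 9), (2, 10), (2, 13), (2, 14), (3, 0), (3, 7), (3, 8), (3, 15)]
Holes: [(0, 0), (0, 7), (0, 8), (0, 15), (1, 1), (1, 2), (1, 5), (1, 6), (1, 9), (1, 10), (1, 13), (1, 14), (2, 1), (2, 2), (2, 5), (2, 6), (2, 9), (2, 10), (2, 13), (2, 14), (3, 0), (3, 7), (3, 8), (3, 15)]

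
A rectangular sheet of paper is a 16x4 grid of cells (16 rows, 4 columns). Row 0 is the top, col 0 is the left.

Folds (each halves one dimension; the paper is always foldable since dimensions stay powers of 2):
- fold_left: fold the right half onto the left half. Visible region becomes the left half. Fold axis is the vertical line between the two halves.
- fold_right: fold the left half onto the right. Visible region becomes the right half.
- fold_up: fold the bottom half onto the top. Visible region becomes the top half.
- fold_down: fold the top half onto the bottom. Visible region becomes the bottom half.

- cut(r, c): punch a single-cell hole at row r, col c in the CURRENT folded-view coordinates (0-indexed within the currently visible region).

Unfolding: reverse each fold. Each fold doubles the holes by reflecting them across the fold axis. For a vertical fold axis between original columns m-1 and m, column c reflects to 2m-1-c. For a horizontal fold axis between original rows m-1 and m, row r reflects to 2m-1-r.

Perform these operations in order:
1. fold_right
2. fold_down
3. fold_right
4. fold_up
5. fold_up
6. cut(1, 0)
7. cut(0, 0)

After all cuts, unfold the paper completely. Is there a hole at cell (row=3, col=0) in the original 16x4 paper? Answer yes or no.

Op 1 fold_right: fold axis v@2; visible region now rows[0,16) x cols[2,4) = 16x2
Op 2 fold_down: fold axis h@8; visible region now rows[8,16) x cols[2,4) = 8x2
Op 3 fold_right: fold axis v@3; visible region now rows[8,16) x cols[3,4) = 8x1
Op 4 fold_up: fold axis h@12; visible region now rows[8,12) x cols[3,4) = 4x1
Op 5 fold_up: fold axis h@10; visible region now rows[8,10) x cols[3,4) = 2x1
Op 6 cut(1, 0): punch at orig (9,3); cuts so far [(9, 3)]; region rows[8,10) x cols[3,4) = 2x1
Op 7 cut(0, 0): punch at orig (8,3); cuts so far [(8, 3), (9, 3)]; region rows[8,10) x cols[3,4) = 2x1
Unfold 1 (reflect across h@10): 4 holes -> [(8, 3), (9, 3), (10, 3), (11, 3)]
Unfold 2 (reflect across h@12): 8 holes -> [(8, 3), (9, 3), (10, 3), (11, 3), (12, 3), (13, 3), (14, 3), (15, 3)]
Unfold 3 (reflect across v@3): 16 holes -> [(8, 2), (8, 3), (9, 2), (9, 3), (10, 2), (10, 3), (11, 2), (11, 3), (12, 2), (12, 3), (13, 2), (13, 3), (14, 2), (14, 3), (15, 2), (15, 3)]
Unfold 4 (reflect across h@8): 32 holes -> [(0, 2), (0, 3), (1, 2), (1, 3), (2, 2), (2, 3), (3, 2), (3, 3), (4, 2), (4, 3), (5, 2), (5, 3), (6, 2), (6, 3), (7, 2), (7, 3), (8, 2), (8, 3), (9, 2), (9, 3), (10, 2), (10, 3), (11, 2), (11, 3), (12, 2), (12, 3), (13, 2), (13, 3), (14, 2), (14, 3), (15, 2), (15, 3)]
Unfold 5 (reflect across v@2): 64 holes -> [(0, 0), (0, 1), (0, 2), (0, 3), (1, 0), (1, 1), (1, 2), (1, 3), (2, 0), (2, 1), (2, 2), (2, 3), (3, 0), (3, 1), (3, 2), (3, 3), (4, 0), (4, 1), (4, 2), (4, 3), (5, 0), (5, 1), (5, 2), (5, 3), (6, 0), (6, 1), (6, 2), (6, 3), (7, 0), (7, 1), (7, 2), (7, 3), (8, 0), (8, 1), (8, 2), (8, 3), (9, 0), (9, 1), (9, 2), (9, 3), (10, 0), (10, 1), (10, 2), (10, 3), (11, 0), (11, 1), (11, 2), (11, 3), (12, 0), (12, 1), (12, 2), (12, 3), (13, 0), (13, 1), (13, 2), (13, 3), (14, 0), (14, 1), (14, 2), (14, 3), (15, 0), (15, 1), (15, 2), (15, 3)]
Holes: [(0, 0), (0, 1), (0, 2), (0, 3), (1, 0), (1, 1), (1, 2), (1, 3), (2, 0), (2, 1), (2, 2), (2, 3), (3, 0), (3, 1), (3, 2), (3, 3), (4, 0), (4, 1), (4, 2), (4, 3), (5, 0), (5, 1), (5, 2), (5, 3), (6, 0), (6, 1), (6, 2), (6, 3), (7, 0), (7, 1), (7, 2), (7, 3), (8, 0), (8, 1), (8, 2), (8, 3), (9, 0), (9, 1), (9, 2), (9, 3), (10, 0), (10, 1), (10, 2), (10, 3), (11, 0), (11, 1), (11, 2), (11, 3), (12, 0), (12, 1), (12, 2), (12, 3), (13, 0), (13, 1), (13, 2), (13, 3), (14, 0), (14, 1), (14, 2), (14, 3), (15, 0), (15, 1), (15, 2), (15, 3)]

Answer: yes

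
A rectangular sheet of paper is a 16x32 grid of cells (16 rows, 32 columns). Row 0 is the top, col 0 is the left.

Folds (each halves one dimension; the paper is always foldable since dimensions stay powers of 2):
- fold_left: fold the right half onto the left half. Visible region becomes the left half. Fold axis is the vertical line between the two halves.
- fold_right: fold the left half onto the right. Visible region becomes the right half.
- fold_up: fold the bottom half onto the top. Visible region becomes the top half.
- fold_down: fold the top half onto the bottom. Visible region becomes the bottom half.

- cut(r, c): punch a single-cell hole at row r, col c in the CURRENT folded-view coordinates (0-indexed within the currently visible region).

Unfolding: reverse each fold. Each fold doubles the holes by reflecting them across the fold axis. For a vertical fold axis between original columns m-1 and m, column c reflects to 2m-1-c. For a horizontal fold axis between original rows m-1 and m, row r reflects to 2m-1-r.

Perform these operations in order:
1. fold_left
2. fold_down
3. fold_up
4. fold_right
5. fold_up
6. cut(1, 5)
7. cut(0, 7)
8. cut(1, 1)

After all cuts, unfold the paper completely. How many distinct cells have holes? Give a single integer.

Answer: 96

Derivation:
Op 1 fold_left: fold axis v@16; visible region now rows[0,16) x cols[0,16) = 16x16
Op 2 fold_down: fold axis h@8; visible region now rows[8,16) x cols[0,16) = 8x16
Op 3 fold_up: fold axis h@12; visible region now rows[8,12) x cols[0,16) = 4x16
Op 4 fold_right: fold axis v@8; visible region now rows[8,12) x cols[8,16) = 4x8
Op 5 fold_up: fold axis h@10; visible region now rows[8,10) x cols[8,16) = 2x8
Op 6 cut(1, 5): punch at orig (9,13); cuts so far [(9, 13)]; region rows[8,10) x cols[8,16) = 2x8
Op 7 cut(0, 7): punch at orig (8,15); cuts so far [(8, 15), (9, 13)]; region rows[8,10) x cols[8,16) = 2x8
Op 8 cut(1, 1): punch at orig (9,9); cuts so far [(8, 15), (9, 9), (9, 13)]; region rows[8,10) x cols[8,16) = 2x8
Unfold 1 (reflect across h@10): 6 holes -> [(8, 15), (9, 9), (9, 13), (10, 9), (10, 13), (11, 15)]
Unfold 2 (reflect across v@8): 12 holes -> [(8, 0), (8, 15), (9, 2), (9, 6), (9, 9), (9, 13), (10, 2), (10, 6), (10, 9), (10, 13), (11, 0), (11, 15)]
Unfold 3 (reflect across h@12): 24 holes -> [(8, 0), (8, 15), (9, 2), (9, 6), (9, 9), (9, 13), (10, 2), (10, 6), (10, 9), (10, 13), (11, 0), (11, 15), (12, 0), (12, 15), (13, 2), (13, 6), (13, 9), (13, 13), (14, 2), (14, 6), (14, 9), (14, 13), (15, 0), (15, 15)]
Unfold 4 (reflect across h@8): 48 holes -> [(0, 0), (0, 15), (1, 2), (1, 6), (1, 9), (1, 13), (2, 2), (2, 6), (2, 9), (2, 13), (3, 0), (3, 15), (4, 0), (4, 15), (5, 2), (5, 6), (5, 9), (5, 13), (6, 2), (6, 6), (6, 9), (6, 13), (7, 0), (7, 15), (8, 0), (8, 15), (9, 2), (9, 6), (9, 9), (9, 13), (10, 2), (10, 6), (10, 9), (10, 13), (11, 0), (11, 15), (12, 0), (12, 15), (13, 2), (13, 6), (13, 9), (13, 13), (14, 2), (14, 6), (14, 9), (14, 13), (15, 0), (15, 15)]
Unfold 5 (reflect across v@16): 96 holes -> [(0, 0), (0, 15), (0, 16), (0, 31), (1, 2), (1, 6), (1, 9), (1, 13), (1, 18), (1, 22), (1, 25), (1, 29), (2, 2), (2, 6), (2, 9), (2, 13), (2, 18), (2, 22), (2, 25), (2, 29), (3, 0), (3, 15), (3, 16), (3, 31), (4, 0), (4, 15), (4, 16), (4, 31), (5, 2), (5, 6), (5, 9), (5, 13), (5, 18), (5, 22), (5, 25), (5, 29), (6, 2), (6, 6), (6, 9), (6, 13), (6, 18), (6, 22), (6, 25), (6, 29), (7, 0), (7, 15), (7, 16), (7, 31), (8, 0), (8, 15), (8, 16), (8, 31), (9, 2), (9, 6), (9, 9), (9, 13), (9, 18), (9, 22), (9, 25), (9, 29), (10, 2), (10, 6), (10, 9), (10, 13), (10, 18), (10, 22), (10, 25), (10, 29), (11, 0), (11, 15), (11, 16), (11, 31), (12, 0), (12, 15), (12, 16), (12, 31), (13, 2), (13, 6), (13, 9), (13, 13), (13, 18), (13, 22), (13, 25), (13, 29), (14, 2), (14, 6), (14, 9), (14, 13), (14, 18), (14, 22), (14, 25), (14, 29), (15, 0), (15, 15), (15, 16), (15, 31)]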